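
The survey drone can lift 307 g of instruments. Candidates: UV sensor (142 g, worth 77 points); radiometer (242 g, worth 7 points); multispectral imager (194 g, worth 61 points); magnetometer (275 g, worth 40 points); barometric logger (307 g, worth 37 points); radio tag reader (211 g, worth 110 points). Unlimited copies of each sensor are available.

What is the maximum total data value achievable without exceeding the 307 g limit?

154

2×UV sensor uses 284 of the 307 g and totals 154.
The spare 23 g is too small for any remaining sensor, and no exchange beats 154.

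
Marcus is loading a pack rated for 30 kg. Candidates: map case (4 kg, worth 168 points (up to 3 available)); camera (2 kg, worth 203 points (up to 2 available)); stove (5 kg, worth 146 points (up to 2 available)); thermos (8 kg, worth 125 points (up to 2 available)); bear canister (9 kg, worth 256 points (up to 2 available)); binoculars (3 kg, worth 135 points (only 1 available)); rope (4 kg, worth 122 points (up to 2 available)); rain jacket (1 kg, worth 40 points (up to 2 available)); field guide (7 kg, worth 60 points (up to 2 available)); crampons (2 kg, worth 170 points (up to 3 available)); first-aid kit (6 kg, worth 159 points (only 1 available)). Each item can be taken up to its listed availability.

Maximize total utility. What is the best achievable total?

1717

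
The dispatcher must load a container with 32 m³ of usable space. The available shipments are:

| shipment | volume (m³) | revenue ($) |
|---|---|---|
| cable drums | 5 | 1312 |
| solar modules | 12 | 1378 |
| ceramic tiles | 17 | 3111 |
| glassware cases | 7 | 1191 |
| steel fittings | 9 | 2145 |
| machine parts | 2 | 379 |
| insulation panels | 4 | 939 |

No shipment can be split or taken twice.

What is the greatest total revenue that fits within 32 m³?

6574

Filling by ratio: cable drums + glassware cases + steel fittings + machine parts + insulation panels for 5966, with 5 m³ left unused.
The 12 m³ tied up in cable drums and glassware cases is better spent on ceramic tiles — total rises to 6574 (32 m³).
Next best is cable drums + ceramic tiles + steel fittings at 6568 (31 m³) — short by 6.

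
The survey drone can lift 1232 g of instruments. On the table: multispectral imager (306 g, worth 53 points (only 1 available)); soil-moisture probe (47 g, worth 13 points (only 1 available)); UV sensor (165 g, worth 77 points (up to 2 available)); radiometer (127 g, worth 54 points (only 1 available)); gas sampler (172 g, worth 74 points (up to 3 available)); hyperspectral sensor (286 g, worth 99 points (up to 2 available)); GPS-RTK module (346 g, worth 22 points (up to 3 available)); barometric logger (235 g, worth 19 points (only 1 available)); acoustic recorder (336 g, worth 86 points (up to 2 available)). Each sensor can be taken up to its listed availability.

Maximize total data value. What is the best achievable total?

488

Ranking by ratio (data value/g): UV sensor 0.47, gas sampler 0.43, radiometer 0.43, hyperspectral sensor 0.35.
Greedy by ratio would take soil-moisture probe + 2×UV sensor + radiometer + 3×gas sampler: 1020 g used, total 443.
Replace radiometer with hyperspectral sensor: the trade gains 45 net, giving 488 at 1179 g.
No other feasible combination exceeds 488.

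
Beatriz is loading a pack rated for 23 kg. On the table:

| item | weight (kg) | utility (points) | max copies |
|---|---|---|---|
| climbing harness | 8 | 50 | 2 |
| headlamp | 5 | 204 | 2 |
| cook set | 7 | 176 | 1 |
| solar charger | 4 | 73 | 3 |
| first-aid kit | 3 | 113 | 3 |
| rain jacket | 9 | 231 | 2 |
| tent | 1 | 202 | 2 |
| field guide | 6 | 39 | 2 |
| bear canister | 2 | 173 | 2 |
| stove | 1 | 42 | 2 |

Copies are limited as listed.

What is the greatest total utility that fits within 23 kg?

1426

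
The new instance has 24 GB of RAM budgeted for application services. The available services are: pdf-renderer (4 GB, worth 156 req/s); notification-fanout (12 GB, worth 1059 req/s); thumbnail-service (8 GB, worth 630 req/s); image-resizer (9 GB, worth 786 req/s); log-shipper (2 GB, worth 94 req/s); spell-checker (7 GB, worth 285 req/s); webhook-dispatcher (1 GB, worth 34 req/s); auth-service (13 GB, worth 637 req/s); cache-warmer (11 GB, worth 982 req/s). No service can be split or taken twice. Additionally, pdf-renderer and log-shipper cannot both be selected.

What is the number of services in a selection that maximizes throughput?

3

Best achievable throughput is 2075.
notification-fanout + webhook-dispatcher + cache-warmer hits 2075 at 24 GB.
Any selection reaching 2075 contains exactly 3 services.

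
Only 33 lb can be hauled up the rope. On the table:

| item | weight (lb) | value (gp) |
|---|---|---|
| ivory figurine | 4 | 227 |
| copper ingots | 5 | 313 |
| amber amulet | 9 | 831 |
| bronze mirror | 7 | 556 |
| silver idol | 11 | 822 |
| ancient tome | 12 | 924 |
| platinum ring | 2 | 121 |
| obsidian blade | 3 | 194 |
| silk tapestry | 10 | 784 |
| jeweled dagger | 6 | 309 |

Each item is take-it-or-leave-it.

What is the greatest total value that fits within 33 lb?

2660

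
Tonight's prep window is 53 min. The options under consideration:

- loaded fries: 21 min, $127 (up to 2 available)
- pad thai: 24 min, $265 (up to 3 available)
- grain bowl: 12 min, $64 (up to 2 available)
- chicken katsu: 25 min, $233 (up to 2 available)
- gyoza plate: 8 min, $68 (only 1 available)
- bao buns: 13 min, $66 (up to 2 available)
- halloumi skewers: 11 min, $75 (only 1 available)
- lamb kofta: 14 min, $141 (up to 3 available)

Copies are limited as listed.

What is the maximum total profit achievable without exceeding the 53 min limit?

547

Density check — pad thai 11.04, lamb kofta 10.07, chicken katsu 9.32 are the best per min.
The ratio heuristic lands on 2×pad thai (530) but leaves 5 min idle.
Replace pad thai with 2×lamb kofta: the trade gains 17 net, giving 547 at 52 min.
Every other selection either busts 53 min or exceeds an availability limit or fails to beat 547.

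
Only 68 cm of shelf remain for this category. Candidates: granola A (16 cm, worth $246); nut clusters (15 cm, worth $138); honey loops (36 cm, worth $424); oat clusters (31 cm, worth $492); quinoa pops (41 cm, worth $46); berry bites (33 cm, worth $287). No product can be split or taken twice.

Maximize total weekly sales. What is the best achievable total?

Greedy by ratio would take granola A + nut clusters + oat clusters: 62 cm used, total 876.
Replace granola A and nut clusters with honey loops: the trade gains 40 net, giving 916 at 67 cm.

916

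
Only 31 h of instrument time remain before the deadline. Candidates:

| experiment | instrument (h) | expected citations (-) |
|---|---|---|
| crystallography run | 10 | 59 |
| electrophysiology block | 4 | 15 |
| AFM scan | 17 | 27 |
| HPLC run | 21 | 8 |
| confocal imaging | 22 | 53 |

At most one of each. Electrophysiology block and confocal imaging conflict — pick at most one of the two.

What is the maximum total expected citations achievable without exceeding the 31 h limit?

Best packing: crystallography run + electrophysiology block + AFM scan — 31 h, 101 total.

101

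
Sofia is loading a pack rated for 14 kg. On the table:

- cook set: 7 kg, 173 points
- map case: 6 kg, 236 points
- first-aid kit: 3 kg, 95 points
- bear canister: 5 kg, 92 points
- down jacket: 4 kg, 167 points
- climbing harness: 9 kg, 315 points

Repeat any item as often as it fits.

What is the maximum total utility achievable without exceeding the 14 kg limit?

Taking the top-ratio items first gives 3×down jacket for 501 (12 kg).
The 4 kg tied up in down jacket is better spent on map case — total rises to 570 (14 kg).
Every other selection either busts 14 kg or fails to beat 570.

570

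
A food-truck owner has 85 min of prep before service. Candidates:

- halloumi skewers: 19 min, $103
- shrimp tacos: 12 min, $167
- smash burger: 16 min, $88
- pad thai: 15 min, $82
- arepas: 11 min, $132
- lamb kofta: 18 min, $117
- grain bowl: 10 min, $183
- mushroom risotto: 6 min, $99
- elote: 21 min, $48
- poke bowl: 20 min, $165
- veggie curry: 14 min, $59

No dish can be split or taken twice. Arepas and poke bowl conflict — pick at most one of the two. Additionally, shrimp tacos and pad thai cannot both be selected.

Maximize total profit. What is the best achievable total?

834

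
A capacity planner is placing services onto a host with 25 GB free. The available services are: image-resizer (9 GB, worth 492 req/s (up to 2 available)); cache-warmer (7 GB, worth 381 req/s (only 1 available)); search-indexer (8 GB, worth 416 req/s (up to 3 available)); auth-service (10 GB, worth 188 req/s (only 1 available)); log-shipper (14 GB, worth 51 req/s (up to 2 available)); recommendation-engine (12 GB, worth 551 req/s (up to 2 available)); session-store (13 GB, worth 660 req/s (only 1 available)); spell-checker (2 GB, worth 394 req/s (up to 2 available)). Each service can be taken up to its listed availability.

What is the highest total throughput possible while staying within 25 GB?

Greedy by ratio would take 2×image-resizer + 2×spell-checker: 22 GB used, total 1772.
The 18 GB tied up in 2×image-resizer is better spent on search-indexer + session-store — total rises to 1864 (25 GB).
No other feasible combination exceeds 1864.

1864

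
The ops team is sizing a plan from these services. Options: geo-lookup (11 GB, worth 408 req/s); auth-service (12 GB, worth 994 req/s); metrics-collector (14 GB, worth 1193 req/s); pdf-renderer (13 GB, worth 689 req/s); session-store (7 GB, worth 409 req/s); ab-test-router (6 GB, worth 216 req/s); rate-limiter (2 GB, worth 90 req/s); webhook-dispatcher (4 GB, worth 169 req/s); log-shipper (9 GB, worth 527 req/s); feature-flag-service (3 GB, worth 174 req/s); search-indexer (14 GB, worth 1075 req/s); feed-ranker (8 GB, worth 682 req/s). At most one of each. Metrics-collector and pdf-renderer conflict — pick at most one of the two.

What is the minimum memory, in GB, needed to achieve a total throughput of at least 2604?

Look for the lowest-memory combination reaching 2604.
auth-service + metrics-collector + feed-ranker: 2869 throughput at 34 GB.
Any bundle with less than 34 GB falls short of 2604.

34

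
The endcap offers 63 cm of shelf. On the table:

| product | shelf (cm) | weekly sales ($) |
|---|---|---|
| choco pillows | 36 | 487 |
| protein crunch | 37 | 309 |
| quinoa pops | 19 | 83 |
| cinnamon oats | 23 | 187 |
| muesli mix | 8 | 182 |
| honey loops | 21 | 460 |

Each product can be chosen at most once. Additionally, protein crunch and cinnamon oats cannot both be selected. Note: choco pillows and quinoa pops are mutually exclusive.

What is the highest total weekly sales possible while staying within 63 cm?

947

A density-first pass picks cinnamon oats + muesli mix + honey loops — 829 at 52 cm.
Dropping cinnamon oats and muesli mix frees 31 cm; slotting in choco pillows (36 cm) lifts the total to 947 at 57 cm.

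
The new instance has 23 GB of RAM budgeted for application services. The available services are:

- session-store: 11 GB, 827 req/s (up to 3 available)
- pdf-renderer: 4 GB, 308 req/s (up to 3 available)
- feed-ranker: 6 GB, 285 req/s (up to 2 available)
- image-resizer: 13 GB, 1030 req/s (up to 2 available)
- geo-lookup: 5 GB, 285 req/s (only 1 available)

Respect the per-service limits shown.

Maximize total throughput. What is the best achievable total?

Filling by ratio: 2×pdf-renderer + image-resizer for 1646, with 2 GB left unused.
Replace image-resizer with session-store + pdf-renderer: the trade gains 105 net, giving 1751 at 23 GB.
That's the maximum — no swap from here does better than 1751.

1751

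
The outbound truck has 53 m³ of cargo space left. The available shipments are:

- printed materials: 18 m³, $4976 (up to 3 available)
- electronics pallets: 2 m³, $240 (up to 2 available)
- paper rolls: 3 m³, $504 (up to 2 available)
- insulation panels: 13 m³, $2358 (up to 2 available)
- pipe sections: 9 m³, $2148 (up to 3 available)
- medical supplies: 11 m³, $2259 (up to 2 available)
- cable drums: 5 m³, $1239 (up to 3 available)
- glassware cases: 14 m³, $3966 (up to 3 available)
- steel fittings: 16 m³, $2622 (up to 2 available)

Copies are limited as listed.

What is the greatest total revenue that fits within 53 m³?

14422

The ratio heuristic lands on 2×cable drums + 3×glassware cases (14376) but leaves 1 m³ idle.
Dropping 2×cable drums and 2×glassware cases frees 38 m³; slotting in 2×printed materials + paper rolls (39 m³) lifts the total to 14422 at 53 m³.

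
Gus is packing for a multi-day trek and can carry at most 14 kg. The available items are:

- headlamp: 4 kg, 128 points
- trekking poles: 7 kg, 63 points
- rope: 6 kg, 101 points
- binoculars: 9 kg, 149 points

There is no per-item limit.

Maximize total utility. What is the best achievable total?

Taking 3×headlamp: 12 kg used, 384 in utility.

384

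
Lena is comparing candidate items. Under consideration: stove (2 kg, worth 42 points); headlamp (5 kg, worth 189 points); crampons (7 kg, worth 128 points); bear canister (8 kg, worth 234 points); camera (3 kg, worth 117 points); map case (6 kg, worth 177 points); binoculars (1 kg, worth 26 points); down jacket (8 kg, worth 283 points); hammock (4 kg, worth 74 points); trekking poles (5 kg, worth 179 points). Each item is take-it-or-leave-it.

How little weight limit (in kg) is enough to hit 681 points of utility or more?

20

Minimise kg subject to total utility ≥ 681.
Taking headlamp + camera + map case + binoculars + trekking poles gives 688 (≥ 681) for 20 kg.
Any bundle with less than 20 kg falls short of 681.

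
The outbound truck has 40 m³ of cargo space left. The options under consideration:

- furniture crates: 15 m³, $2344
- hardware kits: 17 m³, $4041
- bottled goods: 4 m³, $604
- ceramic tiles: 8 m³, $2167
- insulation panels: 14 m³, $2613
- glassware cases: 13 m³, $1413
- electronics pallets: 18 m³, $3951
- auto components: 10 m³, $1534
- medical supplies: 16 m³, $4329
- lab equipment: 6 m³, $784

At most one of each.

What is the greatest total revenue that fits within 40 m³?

A density-first pass picks ceramic tiles + insulation panels + medical supplies — 9109 at 38 m³.
Dropping ceramic tiles and insulation panels frees 22 m³; slotting in hardware kits + lab equipment (23 m³) lifts the total to 9154 at 39 m³.
Runner-up ceramic tiles + insulation panels + medical supplies tops out at 9109.

9154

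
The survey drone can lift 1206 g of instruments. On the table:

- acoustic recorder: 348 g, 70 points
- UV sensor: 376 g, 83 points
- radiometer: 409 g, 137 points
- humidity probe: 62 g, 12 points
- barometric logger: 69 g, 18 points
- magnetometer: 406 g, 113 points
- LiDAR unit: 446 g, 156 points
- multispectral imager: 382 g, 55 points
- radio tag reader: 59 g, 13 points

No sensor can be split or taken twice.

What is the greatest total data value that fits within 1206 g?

363

Taking the top-ratio sensors first gives radiometer + humidity probe + barometric logger + LiDAR unit + radio tag reader for 336 (1045 g).
Replace humidity probe and barometric logger and radio tag reader with acoustic recorder: the trade gains 27 net, giving 363 at 1203 g.
Next best is acoustic recorder + magnetometer + LiDAR unit at 339 (1200 g) — short by 24.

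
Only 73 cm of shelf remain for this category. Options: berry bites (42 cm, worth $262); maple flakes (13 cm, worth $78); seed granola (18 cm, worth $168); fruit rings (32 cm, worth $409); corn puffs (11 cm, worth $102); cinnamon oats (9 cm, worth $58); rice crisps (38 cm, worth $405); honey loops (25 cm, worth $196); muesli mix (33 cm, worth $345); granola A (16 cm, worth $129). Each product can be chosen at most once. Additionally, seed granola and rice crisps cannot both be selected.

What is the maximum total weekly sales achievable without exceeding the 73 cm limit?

Fruit rings + rice crisps uses 70 of the 73 cm and totals 814.
The closest alternative, fruit rings + muesli mix, reaches only 754.

814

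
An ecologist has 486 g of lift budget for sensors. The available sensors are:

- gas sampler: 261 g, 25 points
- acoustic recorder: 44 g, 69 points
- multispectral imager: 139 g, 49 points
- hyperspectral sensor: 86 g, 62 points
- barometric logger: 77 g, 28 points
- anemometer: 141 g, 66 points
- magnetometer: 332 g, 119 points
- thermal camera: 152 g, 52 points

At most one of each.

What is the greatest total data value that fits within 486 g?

250

By data value per g: acoustic recorder 1.57, hyperspectral sensor 0.72, anemometer 0.47 lead.
Filling by ratio: acoustic recorder + hyperspectral sensor + barometric logger + anemometer for 225, with 138 g left unused.
Replace barometric logger and anemometer with magnetometer: the trade gains 25 net, giving 250 at 462 g.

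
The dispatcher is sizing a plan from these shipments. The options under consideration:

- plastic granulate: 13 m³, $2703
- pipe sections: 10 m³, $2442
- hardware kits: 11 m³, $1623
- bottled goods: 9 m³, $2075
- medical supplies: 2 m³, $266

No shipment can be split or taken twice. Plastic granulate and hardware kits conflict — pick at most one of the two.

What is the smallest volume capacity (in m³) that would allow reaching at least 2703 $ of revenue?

12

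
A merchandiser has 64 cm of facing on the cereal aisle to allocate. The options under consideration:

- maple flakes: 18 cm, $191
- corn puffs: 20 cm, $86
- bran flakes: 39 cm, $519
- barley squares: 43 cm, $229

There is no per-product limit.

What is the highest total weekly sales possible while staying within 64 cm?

710

Taking maple flakes + bran flakes: 57 cm used, 710 in weekly sales.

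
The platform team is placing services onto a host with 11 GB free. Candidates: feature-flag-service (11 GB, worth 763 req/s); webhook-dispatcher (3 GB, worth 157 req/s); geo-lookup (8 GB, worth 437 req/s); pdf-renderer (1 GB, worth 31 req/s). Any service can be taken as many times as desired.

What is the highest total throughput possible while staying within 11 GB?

763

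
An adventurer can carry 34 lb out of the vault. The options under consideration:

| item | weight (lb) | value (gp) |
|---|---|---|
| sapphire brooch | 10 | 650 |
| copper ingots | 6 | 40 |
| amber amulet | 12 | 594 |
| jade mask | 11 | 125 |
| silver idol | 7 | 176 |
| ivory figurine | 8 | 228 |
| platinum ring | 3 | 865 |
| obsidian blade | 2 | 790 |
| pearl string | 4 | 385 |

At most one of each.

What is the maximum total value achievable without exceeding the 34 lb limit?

3284

Best packing: sapphire brooch + amber amulet + platinum ring + obsidian blade + pearl string — 31 lb, 3284 total.
That's the maximum — no swap from here does better than 3284.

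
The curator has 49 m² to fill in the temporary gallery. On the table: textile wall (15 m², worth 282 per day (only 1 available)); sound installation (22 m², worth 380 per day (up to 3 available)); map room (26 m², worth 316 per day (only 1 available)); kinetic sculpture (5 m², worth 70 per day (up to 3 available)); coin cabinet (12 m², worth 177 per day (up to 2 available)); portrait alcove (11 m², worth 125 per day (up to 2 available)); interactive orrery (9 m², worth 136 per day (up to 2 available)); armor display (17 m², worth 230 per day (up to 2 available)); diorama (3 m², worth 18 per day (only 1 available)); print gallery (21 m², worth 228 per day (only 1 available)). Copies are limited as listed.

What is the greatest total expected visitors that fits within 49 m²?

839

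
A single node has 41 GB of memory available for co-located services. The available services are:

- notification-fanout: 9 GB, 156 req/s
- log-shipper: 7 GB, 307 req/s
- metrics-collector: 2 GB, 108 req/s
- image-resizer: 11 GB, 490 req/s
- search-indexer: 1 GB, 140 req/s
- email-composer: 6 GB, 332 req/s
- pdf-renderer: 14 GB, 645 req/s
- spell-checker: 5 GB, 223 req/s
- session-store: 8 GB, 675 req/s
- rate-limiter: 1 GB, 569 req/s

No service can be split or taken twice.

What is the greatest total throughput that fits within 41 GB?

Filling by ratio: metrics-collector + search-indexer + email-composer + pdf-renderer + spell-checker + session-store + rate-limiter for 2692, with 4 GB left unused.
Dropping metrics-collector and spell-checker frees 7 GB; slotting in image-resizer (11 GB) lifts the total to 2851 at 41 GB.
Nothing else within 41 GB beats 2851.

2851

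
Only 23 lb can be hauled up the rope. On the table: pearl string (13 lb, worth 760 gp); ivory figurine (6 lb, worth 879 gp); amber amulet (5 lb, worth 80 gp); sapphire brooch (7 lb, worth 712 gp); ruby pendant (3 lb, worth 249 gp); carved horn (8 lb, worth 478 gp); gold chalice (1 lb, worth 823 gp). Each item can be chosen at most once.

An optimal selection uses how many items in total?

Best achievable value is 2892.
ivory figurine + sapphire brooch + carved horn + gold chalice hits 2892 at 22 lb.
All optima have 4 items.

4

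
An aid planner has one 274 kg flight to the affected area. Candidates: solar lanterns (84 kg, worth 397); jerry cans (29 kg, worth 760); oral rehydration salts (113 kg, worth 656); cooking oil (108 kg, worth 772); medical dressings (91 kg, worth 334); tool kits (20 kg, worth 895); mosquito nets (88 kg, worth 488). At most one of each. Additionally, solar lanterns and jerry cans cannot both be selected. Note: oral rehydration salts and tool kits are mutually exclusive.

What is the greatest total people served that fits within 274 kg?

2915

Taking jerry cans + cooking oil + tool kits + mosquito nets: 245 kg used, 2915 in people served.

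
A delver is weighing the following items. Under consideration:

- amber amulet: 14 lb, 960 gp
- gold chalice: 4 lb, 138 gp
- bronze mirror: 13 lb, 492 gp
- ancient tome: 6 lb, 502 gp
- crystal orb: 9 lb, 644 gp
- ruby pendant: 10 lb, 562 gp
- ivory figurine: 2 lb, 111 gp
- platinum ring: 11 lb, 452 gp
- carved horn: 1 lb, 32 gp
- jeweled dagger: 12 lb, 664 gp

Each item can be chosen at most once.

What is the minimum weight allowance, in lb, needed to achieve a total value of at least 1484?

21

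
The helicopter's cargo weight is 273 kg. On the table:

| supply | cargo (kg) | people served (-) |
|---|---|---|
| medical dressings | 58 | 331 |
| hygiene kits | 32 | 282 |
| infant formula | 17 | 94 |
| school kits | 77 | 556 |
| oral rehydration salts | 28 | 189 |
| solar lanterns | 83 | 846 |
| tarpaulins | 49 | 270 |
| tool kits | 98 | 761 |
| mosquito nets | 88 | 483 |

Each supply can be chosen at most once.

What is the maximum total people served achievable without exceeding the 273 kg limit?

The ratio heuristic lands on hygiene kits + infant formula + oral rehydration salts + solar lanterns + tool kits (2172) but leaves 15 kg idle.
Dropping infant formula and oral rehydration salts frees 45 kg; slotting in medical dressings (58 kg) lifts the total to 2220 at 271 kg.
Next best is hygiene kits + infant formula + oral rehydration salts + solar lanterns + tool kits at 2172 (258 kg) — short by 48.

2220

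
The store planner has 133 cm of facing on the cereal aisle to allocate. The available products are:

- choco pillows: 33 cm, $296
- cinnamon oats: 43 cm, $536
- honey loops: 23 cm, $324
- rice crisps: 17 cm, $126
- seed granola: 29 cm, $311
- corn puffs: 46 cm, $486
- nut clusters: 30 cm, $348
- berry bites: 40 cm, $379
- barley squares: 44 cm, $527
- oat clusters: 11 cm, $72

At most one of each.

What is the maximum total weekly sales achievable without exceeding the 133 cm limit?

1549

Filling by ratio: cinnamon oats + honey loops + rice crisps + barley squares for 1513, with 6 cm left unused.
Dropping honey loops and rice crisps frees 40 cm; slotting in corn puffs (46 cm) lifts the total to 1549 at 133 cm.
No other feasible combination exceeds 1549.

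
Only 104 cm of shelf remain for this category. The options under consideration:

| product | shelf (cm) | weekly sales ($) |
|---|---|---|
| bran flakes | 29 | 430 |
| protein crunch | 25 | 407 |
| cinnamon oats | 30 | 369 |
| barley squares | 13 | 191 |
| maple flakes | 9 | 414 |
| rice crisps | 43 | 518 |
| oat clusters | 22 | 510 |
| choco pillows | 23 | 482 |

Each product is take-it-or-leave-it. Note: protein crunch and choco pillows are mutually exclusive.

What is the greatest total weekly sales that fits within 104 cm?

Taking bran flakes + barley squares + maple flakes + oat clusters + choco pillows: 96 cm used, 2027 in weekly sales.

2027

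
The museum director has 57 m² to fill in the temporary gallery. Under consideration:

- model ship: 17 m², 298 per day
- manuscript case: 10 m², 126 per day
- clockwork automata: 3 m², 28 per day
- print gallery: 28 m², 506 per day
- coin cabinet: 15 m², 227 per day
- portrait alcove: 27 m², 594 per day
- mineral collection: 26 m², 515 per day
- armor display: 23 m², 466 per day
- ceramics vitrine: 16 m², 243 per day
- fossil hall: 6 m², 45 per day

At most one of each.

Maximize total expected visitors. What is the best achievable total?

1137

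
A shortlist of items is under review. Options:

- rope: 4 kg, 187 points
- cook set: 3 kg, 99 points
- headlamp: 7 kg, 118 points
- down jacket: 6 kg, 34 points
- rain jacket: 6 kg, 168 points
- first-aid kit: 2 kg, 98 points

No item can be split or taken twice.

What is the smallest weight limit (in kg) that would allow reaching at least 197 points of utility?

5

Need the lightest bundle worth ≥ 197.
Taking cook set + first-aid kit gives 197 (≥ 197) for 5 kg.
Below 5 kg the best achievable stays under 197.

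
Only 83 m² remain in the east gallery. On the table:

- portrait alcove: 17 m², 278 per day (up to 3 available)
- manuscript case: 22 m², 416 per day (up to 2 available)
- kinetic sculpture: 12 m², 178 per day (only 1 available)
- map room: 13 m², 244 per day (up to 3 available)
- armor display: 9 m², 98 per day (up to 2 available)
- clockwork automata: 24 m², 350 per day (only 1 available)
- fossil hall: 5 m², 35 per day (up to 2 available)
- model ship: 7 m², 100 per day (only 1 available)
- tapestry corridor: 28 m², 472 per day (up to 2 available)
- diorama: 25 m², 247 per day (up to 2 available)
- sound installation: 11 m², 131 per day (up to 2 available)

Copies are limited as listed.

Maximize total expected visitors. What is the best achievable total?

1564

By expected visitors per m²: manuscript case 18.91, map room 18.77, tapestry corridor 16.86, portrait alcove 16.35 lead.
2×manuscript case + 3×map room uses 83 of the 83 m² and totals 1564.
That's the maximum — no swap from here does better than 1564.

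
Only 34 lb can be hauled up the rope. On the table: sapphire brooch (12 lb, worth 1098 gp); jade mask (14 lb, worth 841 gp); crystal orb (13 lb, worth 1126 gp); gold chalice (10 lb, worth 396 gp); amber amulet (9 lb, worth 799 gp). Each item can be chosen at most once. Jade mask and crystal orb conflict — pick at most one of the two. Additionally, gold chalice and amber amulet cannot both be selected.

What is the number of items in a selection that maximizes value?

Optimal total is 3023.
For example sapphire brooch + crystal orb + amber amulet achieves it, using 34 lb.
Every optimal selection uses 3 items.

3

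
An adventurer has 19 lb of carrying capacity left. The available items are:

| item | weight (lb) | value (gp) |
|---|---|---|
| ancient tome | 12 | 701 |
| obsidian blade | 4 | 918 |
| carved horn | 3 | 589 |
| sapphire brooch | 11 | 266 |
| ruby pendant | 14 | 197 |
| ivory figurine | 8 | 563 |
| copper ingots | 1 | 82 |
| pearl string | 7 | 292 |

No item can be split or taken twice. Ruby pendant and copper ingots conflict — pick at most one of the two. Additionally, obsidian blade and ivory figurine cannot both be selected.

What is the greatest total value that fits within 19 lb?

By value per lb: obsidian blade 229.50, carved horn 196.33, copper ingots 82.00, ivory figurine 70.38 lead.
Ancient tome + obsidian blade + carved horn uses 19 of the 19 lb and totals 2208.
Runner-up obsidian blade + carved horn + copper ingots + pearl string tops out at 1881.

2208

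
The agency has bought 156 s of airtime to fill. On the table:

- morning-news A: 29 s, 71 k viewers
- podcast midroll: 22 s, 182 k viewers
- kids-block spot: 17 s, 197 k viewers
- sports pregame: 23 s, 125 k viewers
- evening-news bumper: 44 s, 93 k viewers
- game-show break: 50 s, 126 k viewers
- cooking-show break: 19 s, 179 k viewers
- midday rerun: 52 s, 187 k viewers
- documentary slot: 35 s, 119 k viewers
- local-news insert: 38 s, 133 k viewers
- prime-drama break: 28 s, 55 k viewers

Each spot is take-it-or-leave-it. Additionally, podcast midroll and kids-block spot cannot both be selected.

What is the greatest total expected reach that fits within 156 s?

821

Kids-block spot + sports pregame + cooking-show break + midday rerun + local-news insert uses 149 of the 156 s and totals 821.
The closest alternative, kids-block spot + sports pregame + cooking-show break + midday rerun + documentary slot, reaches only 807.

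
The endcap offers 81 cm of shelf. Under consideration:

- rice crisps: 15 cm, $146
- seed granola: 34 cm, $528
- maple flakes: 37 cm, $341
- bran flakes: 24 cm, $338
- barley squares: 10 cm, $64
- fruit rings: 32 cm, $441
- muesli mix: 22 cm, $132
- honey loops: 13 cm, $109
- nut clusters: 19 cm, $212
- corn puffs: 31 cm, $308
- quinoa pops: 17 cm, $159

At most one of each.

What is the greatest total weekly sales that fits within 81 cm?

1115

By weekly sales per cm: seed granola 15.53, bran flakes 14.08, fruit rings 13.78, nut clusters 11.16 lead.
The ratio heuristic lands on seed granola + bran flakes + nut clusters (1078) but leaves 4 cm idle.
The 43 cm tied up in bran flakes and nut clusters is better spent on rice crisps + fruit rings — total rises to 1115 (81 cm).
That's the maximum — no swap from here does better than 1115.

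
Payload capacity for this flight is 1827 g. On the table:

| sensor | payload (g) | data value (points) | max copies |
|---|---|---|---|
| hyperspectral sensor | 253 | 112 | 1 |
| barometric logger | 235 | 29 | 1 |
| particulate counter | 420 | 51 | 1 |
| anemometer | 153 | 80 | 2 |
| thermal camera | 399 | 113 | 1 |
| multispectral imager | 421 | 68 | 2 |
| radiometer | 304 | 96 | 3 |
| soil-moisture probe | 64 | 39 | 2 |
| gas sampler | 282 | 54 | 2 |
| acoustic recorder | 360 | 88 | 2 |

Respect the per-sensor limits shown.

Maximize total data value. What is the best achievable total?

A density-first pass picks hyperspectral sensor + 2×anemometer + 3×radiometer + 2×soil-moisture probe — 638 at 1599 g.
Replace radiometer with thermal camera: the trade gains 17 net, giving 655 at 1694 g.

655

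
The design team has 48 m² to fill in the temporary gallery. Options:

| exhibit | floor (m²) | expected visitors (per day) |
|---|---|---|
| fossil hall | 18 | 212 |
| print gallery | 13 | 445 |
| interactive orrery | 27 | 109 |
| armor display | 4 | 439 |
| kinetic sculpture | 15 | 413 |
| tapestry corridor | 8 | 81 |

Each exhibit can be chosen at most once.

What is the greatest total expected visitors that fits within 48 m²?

1378

Print gallery + armor display + kinetic sculpture + tapestry corridor uses 40 of the 48 m² and totals 1378.
Runner-up print gallery + armor display + kinetic sculpture tops out at 1297.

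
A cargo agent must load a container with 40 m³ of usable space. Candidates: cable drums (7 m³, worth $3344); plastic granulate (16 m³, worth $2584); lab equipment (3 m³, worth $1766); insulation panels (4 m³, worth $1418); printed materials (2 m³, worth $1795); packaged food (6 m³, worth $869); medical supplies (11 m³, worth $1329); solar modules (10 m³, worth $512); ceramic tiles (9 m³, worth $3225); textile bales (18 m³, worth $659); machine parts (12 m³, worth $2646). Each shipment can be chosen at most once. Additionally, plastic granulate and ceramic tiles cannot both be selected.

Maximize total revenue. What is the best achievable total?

Ranking by ratio (revenue/m³): printed materials 897.50, lab equipment 588.67, cable drums 477.71, ceramic tiles 358.33.
The ratio ordering already packs tightly: cable drums + lab equipment + insulation panels + printed materials + ceramic tiles + machine parts, 37 m³, 14194.

14194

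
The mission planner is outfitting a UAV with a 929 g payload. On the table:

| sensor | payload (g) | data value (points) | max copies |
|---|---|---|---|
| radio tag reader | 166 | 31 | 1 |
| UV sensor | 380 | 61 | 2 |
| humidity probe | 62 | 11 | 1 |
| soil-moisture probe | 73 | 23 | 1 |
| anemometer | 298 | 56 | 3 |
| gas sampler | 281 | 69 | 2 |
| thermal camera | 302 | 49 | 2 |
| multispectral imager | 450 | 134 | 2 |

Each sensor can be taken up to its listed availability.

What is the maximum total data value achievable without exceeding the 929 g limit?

Taking the top-ratio sensors first gives humidity probe + soil-moisture probe + gas sampler + multispectral imager for 237 (866 g).
Dropping humidity probe and soil-moisture probe and gas sampler frees 416 g; slotting in multispectral imager (450 g) lifts the total to 268 at 900 g.

268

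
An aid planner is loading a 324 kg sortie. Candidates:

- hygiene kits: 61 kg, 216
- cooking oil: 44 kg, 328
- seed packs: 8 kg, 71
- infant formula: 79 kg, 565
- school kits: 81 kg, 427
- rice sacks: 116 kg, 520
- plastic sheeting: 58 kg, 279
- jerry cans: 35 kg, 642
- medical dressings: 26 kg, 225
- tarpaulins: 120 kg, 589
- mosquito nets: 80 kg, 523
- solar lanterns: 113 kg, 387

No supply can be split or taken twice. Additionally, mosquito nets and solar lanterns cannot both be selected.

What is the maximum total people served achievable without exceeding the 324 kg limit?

2562

Greedy by ratio would take cooking oil + seed packs + infant formula + jerry cans + medical dressings + mosquito nets: 272 kg used, total 2354.
Replace seed packs with plastic sheeting: the trade gains 208 net, giving 2562 at 322 kg.
The spare 2 kg is too small for any remaining supply, and no feasible exchange beats 2562.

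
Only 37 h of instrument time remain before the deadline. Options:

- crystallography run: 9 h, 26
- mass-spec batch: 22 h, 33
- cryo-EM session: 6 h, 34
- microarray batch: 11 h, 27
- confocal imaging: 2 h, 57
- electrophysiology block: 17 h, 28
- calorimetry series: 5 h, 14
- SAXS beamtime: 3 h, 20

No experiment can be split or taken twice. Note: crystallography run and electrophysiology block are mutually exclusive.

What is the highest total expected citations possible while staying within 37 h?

178

Ranking by ratio (expected citations/h): confocal imaging 28.50, SAXS beamtime 6.67, cryo-EM session 5.67.
Best packing: crystallography run + cryo-EM session + microarray batch + confocal imaging + calorimetry series + SAXS beamtime — 36 h, 178 total.
That's the maximum — no feasible swap from here does better than 178.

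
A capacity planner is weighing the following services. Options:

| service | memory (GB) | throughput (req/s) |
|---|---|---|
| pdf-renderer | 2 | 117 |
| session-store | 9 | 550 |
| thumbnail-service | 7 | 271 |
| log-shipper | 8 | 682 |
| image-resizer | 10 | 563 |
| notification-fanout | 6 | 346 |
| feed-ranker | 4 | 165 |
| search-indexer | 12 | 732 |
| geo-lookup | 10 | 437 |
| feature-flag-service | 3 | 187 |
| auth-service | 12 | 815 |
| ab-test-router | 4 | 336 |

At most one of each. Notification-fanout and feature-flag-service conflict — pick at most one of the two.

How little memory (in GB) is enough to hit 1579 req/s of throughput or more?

22

Look for the lowest-memory combination reaching 1579.
pdf-renderer + log-shipper + auth-service reaches 1614 using 22 GB.
Below 22 GB the best achievable stays under 1579.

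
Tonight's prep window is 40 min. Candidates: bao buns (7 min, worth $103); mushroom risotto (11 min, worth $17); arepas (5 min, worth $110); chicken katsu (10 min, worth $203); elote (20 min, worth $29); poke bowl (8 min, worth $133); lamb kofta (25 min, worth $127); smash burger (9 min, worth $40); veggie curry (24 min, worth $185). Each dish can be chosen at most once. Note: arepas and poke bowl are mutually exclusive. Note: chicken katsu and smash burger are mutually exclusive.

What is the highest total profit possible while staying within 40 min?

Taking arepas + chicken katsu + veggie curry: 39 min used, 498 in profit.
The closest alternative, bao buns + mushroom risotto + chicken katsu + poke bowl, reaches only 456.

498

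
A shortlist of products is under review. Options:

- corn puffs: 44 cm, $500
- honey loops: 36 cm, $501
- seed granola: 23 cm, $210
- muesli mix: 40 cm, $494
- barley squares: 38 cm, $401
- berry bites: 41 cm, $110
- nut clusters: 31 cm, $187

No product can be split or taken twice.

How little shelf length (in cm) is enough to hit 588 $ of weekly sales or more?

59

Need the lightest bundle worth ≥ 588.
Taking honey loops + seed granola gives 711 (≥ 588) for 59 cm.
Below 59 cm the best achievable stays under 588.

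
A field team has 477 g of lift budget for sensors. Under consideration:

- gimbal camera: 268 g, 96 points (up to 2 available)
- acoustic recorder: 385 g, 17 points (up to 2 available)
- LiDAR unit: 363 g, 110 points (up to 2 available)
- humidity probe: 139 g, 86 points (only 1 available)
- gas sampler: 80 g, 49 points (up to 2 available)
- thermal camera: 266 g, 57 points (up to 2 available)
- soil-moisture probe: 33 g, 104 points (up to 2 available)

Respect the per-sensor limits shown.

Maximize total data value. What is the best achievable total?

Ranking by ratio (data value/g): soil-moisture probe 3.15, humidity probe 0.62, gas sampler 0.61.
Best packing: humidity probe + 2×gas sampler + 2×soil-moisture probe — 365 g, 392 total.
No other feasible combination exceeds 392.

392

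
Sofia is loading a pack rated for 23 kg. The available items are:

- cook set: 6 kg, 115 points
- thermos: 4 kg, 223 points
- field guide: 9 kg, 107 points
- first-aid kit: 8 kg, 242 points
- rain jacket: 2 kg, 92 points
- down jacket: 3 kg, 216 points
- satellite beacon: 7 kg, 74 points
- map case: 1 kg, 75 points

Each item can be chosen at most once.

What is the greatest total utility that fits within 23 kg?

By utility per kg: map case 75.00, down jacket 72.00, thermos 55.75 lead.
The ratio heuristic lands on thermos + first-aid kit + rain jacket + down jacket + map case (848) but leaves 5 kg idle.
Replace map case with cook set: the trade gains 40 net, giving 888 at 23 kg.

888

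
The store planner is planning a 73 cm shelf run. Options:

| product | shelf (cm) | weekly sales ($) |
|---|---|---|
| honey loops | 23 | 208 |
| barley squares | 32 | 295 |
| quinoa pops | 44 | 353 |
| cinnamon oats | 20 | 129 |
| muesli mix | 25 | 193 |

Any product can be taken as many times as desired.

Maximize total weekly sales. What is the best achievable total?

The ratio heuristic lands on 2×barley squares (590) but leaves 9 cm idle.
Dropping 2×barley squares frees 64 cm; slotting in 3×honey loops (69 cm) lifts the total to 624 at 69 cm.

624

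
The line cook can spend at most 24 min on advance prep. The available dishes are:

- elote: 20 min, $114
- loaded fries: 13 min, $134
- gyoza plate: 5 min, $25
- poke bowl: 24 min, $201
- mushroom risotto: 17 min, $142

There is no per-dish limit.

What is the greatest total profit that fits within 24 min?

201

Taking the top-ratio dishes first gives loaded fries + 2×gyoza plate for 184 (23 min).
The 23 min tied up in loaded fries and 2×gyoza plate is better spent on poke bowl — total rises to 201 (24 min).
Every other selection either busts 24 min or fails to beat 201.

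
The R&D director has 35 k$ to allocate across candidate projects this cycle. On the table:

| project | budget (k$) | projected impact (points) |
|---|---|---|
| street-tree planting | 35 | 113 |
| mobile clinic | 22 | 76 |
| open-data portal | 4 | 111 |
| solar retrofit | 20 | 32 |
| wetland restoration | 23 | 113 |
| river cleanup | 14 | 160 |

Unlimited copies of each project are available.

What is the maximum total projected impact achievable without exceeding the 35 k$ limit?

888

The ratio ordering already packs tightly: 8×open-data portal, 32 k$, 888.
That's the maximum — no swap from here does better than 888.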